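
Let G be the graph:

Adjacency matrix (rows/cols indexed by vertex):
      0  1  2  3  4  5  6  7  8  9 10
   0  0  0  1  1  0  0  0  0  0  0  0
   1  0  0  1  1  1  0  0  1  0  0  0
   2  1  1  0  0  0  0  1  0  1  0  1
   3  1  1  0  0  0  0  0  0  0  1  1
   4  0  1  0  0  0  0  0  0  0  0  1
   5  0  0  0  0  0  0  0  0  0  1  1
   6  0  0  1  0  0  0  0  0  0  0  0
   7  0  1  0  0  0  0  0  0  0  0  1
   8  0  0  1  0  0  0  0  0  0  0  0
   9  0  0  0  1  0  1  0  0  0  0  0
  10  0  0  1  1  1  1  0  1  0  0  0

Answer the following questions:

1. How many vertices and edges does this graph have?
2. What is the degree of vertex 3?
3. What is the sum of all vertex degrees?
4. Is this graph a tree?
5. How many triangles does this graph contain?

Count: 11 vertices, 15 edges.
Vertex 3 has neighbors [0, 1, 9, 10], degree = 4.
Handshaking lemma: 2 * 15 = 30.
A tree on 11 vertices has 10 edges. This graph has 15 edges (5 extra). Not a tree.
Number of triangles = 0.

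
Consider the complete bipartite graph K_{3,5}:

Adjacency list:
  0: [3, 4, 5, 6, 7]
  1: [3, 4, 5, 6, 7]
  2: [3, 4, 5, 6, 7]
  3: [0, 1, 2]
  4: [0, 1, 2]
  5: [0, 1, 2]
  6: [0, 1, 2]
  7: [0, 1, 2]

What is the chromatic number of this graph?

K_{3,5} is bipartite: vertices split into two independent sets of size 3 and 5.
Color one set 0, the other 1. No adjacent vertices share a color.
Chromatic number = 2.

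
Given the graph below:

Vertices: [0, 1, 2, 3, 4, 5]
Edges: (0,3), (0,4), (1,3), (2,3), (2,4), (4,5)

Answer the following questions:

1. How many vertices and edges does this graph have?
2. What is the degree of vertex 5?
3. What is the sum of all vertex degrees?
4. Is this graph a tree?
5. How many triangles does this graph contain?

Count: 6 vertices, 6 edges.
Vertex 5 has neighbors [4], degree = 1.
Handshaking lemma: 2 * 6 = 12.
A tree on 6 vertices has 5 edges. This graph has 6 edges (1 extra). Not a tree.
Number of triangles = 0.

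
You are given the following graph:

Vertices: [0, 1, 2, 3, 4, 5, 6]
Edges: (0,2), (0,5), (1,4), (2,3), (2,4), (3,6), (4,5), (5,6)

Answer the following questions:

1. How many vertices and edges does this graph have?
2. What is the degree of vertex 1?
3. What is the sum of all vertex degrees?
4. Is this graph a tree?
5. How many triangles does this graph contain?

Count: 7 vertices, 8 edges.
Vertex 1 has neighbors [4], degree = 1.
Handshaking lemma: 2 * 8 = 16.
A tree on 7 vertices has 6 edges. This graph has 8 edges (2 extra). Not a tree.
Number of triangles = 0.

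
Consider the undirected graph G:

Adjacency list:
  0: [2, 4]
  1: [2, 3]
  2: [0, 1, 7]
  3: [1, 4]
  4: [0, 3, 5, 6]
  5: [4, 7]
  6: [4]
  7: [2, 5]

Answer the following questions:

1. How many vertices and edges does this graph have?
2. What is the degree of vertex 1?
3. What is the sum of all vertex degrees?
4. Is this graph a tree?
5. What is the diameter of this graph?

Count: 8 vertices, 9 edges.
Vertex 1 has neighbors [2, 3], degree = 2.
Handshaking lemma: 2 * 9 = 18.
A tree on 8 vertices has 7 edges. This graph has 9 edges (2 extra). Not a tree.
Diameter (longest shortest path) = 3.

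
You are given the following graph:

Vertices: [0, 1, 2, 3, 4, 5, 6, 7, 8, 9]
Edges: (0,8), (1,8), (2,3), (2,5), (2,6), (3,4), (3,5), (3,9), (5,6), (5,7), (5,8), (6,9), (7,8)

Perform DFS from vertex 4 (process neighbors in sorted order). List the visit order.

DFS from vertex 4 (neighbors processed in ascending order):
Visit order: 4, 3, 2, 5, 6, 9, 7, 8, 0, 1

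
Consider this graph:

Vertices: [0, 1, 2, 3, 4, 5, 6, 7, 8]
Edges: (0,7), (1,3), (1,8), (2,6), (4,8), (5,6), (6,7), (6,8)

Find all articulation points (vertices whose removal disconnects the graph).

An articulation point is a vertex whose removal disconnects the graph.
Articulation points: [1, 6, 7, 8]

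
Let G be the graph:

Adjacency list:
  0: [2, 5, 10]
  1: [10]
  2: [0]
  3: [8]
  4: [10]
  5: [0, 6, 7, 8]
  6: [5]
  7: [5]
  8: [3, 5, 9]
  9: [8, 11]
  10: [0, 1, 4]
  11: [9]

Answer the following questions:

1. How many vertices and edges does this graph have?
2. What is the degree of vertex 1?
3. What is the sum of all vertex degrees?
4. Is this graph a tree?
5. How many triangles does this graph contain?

Count: 12 vertices, 11 edges.
Vertex 1 has neighbors [10], degree = 1.
Handshaking lemma: 2 * 11 = 22.
A graph is a tree iff it is connected and has exactly n-1 edges. This graph is connected (all 12 vertices in one component) and has 12-1 = 11 edges. It is a tree.
Number of triangles = 0.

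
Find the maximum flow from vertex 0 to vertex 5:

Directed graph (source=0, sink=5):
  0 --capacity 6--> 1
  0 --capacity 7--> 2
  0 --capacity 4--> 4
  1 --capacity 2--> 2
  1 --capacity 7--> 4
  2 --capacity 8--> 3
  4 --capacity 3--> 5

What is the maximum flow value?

Computing max flow:
  Flow on (0->4): 3/4
  Flow on (4->5): 3/3
Maximum flow = 3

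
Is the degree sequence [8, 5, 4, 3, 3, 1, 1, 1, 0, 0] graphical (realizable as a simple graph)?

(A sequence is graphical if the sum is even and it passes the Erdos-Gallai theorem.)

Sum of degrees = 26. Sum is even but fails Erdos-Gallai. The sequence is NOT graphical.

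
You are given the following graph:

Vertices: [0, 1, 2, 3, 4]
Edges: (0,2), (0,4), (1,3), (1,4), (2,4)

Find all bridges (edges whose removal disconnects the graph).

A bridge is an edge whose removal increases the number of connected components.
Bridges found: (1,3), (1,4)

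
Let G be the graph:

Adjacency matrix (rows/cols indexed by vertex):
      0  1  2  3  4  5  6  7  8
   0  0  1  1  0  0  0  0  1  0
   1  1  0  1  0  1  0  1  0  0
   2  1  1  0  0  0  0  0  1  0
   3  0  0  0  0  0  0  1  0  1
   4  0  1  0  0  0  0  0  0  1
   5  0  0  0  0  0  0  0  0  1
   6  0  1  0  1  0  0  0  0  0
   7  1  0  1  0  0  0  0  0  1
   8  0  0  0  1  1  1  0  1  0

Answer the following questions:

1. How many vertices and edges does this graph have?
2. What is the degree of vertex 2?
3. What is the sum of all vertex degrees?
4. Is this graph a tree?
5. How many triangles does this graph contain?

Count: 9 vertices, 12 edges.
Vertex 2 has neighbors [0, 1, 7], degree = 3.
Handshaking lemma: 2 * 12 = 24.
A tree on 9 vertices has 8 edges. This graph has 12 edges (4 extra). Not a tree.
Number of triangles = 2.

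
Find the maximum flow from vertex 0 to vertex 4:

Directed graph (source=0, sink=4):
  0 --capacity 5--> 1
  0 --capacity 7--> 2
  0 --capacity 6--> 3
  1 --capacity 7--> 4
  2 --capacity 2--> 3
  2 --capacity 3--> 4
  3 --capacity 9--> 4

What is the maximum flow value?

Computing max flow:
  Flow on (0->1): 5/5
  Flow on (0->2): 5/7
  Flow on (0->3): 6/6
  Flow on (1->4): 5/7
  Flow on (2->3): 2/2
  Flow on (2->4): 3/3
  Flow on (3->4): 8/9
Maximum flow = 16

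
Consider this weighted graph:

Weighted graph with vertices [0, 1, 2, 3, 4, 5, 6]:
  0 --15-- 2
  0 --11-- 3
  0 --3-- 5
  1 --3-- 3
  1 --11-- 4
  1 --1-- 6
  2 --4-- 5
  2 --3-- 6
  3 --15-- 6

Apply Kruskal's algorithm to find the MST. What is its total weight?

Applying Kruskal's algorithm (sort edges by weight, add if no cycle):
  Add (1,6) w=1
  Add (0,5) w=3
  Add (1,3) w=3
  Add (2,6) w=3
  Add (2,5) w=4
  Skip (0,3) w=11 (creates cycle)
  Add (1,4) w=11
  Skip (0,2) w=15 (creates cycle)
  Skip (3,6) w=15 (creates cycle)
MST weight = 25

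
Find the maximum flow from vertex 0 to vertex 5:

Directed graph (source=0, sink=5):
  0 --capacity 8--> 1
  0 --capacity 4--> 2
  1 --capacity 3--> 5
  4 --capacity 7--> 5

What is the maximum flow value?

Computing max flow:
  Flow on (0->1): 3/8
  Flow on (1->5): 3/3
Maximum flow = 3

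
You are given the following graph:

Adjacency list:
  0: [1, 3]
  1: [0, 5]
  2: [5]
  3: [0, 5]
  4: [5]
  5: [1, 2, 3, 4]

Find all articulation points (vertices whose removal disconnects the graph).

An articulation point is a vertex whose removal disconnects the graph.
Articulation points: [5]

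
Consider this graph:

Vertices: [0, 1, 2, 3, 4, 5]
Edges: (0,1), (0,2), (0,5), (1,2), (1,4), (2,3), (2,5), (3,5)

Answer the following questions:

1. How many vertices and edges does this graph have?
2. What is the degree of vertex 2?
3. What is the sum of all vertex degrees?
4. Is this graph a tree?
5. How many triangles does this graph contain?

Count: 6 vertices, 8 edges.
Vertex 2 has neighbors [0, 1, 3, 5], degree = 4.
Handshaking lemma: 2 * 8 = 16.
A tree on 6 vertices has 5 edges. This graph has 8 edges (3 extra). Not a tree.
Number of triangles = 3.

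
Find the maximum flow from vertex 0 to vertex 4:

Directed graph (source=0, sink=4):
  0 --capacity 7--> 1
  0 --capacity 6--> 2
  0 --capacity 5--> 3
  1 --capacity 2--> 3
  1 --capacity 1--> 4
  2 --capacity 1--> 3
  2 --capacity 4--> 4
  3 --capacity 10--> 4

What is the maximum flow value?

Computing max flow:
  Flow on (0->1): 3/7
  Flow on (0->2): 5/6
  Flow on (0->3): 5/5
  Flow on (1->3): 2/2
  Flow on (1->4): 1/1
  Flow on (2->3): 1/1
  Flow on (2->4): 4/4
  Flow on (3->4): 8/10
Maximum flow = 13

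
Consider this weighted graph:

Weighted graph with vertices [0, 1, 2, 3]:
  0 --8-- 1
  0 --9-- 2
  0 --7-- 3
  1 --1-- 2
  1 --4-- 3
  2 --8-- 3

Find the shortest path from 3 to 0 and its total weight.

Using Dijkstra's algorithm from vertex 3:
Shortest path: 3 -> 0
Total weight: 7 = 7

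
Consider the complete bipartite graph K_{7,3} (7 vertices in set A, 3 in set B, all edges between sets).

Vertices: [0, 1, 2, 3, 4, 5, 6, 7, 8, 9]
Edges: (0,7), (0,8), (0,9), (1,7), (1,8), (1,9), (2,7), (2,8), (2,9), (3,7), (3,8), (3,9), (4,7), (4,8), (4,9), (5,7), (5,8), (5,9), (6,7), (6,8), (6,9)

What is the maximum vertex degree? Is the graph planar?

Set-A vertices have degree 3; set-B vertices have degree 7. Maximum degree = max(7,3) = 7.
K_{7,3} contains K_{3,3} as a subgraph (since both sides have >= 3 vertices); by Kuratowski's theorem it is not planar.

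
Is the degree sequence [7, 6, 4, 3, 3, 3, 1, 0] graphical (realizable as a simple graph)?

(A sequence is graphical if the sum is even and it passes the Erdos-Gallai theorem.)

Sum of degrees = 27. Sum is odd, so the sequence is NOT graphical.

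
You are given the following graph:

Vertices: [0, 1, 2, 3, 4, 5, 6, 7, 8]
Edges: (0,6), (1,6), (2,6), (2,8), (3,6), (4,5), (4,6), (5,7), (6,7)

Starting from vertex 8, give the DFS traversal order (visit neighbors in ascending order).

DFS from vertex 8 (neighbors processed in ascending order):
Visit order: 8, 2, 6, 0, 1, 3, 4, 5, 7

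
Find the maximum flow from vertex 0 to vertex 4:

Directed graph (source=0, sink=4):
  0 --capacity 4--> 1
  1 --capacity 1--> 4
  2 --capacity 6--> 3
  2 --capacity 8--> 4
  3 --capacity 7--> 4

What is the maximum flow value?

Computing max flow:
  Flow on (0->1): 1/4
  Flow on (1->4): 1/1
Maximum flow = 1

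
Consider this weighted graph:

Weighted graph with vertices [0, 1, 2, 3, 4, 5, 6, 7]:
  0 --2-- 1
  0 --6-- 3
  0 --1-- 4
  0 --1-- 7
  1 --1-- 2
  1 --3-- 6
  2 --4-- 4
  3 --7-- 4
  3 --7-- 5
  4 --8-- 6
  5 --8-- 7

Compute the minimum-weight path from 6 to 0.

Using Dijkstra's algorithm from vertex 6:
Shortest path: 6 -> 1 -> 0
Total weight: 3 + 2 = 5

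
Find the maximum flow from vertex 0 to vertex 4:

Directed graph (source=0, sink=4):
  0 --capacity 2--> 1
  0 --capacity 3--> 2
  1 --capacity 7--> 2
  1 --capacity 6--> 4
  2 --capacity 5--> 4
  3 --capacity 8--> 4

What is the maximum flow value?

Computing max flow:
  Flow on (0->1): 2/2
  Flow on (0->2): 3/3
  Flow on (1->4): 2/6
  Flow on (2->4): 3/5
Maximum flow = 5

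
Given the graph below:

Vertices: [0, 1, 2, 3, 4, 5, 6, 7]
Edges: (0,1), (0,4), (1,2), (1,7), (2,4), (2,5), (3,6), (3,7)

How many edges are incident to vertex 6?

Vertex 6 has neighbors [3], so deg(6) = 1.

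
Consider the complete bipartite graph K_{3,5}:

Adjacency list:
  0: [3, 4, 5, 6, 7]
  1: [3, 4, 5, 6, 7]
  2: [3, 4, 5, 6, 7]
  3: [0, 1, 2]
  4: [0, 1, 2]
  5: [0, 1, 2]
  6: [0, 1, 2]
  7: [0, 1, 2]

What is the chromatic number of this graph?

K_{3,5} is bipartite: vertices split into two independent sets of size 3 and 5.
Color one set 0, the other 1. No adjacent vertices share a color.
Chromatic number = 2.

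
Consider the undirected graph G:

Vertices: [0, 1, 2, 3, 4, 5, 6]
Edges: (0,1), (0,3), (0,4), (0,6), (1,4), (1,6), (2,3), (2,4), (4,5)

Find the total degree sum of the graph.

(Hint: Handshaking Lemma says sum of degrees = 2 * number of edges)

Count edges: 9 edges.
By Handshaking Lemma: sum of degrees = 2 * 9 = 18.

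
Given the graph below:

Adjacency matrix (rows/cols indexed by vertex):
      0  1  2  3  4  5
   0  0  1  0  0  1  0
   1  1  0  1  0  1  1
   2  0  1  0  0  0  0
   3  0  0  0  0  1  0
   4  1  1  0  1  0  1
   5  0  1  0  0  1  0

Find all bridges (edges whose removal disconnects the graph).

A bridge is an edge whose removal increases the number of connected components.
Bridges found: (1,2), (3,4)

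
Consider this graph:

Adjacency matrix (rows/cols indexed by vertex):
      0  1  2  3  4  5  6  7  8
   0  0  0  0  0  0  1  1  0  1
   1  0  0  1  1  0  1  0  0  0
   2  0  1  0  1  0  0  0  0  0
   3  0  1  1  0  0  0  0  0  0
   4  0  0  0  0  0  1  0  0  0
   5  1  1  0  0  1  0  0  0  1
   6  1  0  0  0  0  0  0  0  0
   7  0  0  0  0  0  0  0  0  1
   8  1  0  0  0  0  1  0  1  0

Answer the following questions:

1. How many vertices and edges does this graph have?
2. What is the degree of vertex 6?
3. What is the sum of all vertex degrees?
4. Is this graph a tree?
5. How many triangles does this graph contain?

Count: 9 vertices, 10 edges.
Vertex 6 has neighbors [0], degree = 1.
Handshaking lemma: 2 * 10 = 20.
A tree on 9 vertices has 8 edges. This graph has 10 edges (2 extra). Not a tree.
Number of triangles = 2.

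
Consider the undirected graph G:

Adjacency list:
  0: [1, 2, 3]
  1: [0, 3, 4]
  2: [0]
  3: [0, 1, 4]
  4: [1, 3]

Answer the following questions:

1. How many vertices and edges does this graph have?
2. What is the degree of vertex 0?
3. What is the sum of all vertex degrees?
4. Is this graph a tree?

Count: 5 vertices, 6 edges.
Vertex 0 has neighbors [1, 2, 3], degree = 3.
Handshaking lemma: 2 * 6 = 12.
A tree on 5 vertices has 4 edges. This graph has 6 edges (2 extra). Not a tree.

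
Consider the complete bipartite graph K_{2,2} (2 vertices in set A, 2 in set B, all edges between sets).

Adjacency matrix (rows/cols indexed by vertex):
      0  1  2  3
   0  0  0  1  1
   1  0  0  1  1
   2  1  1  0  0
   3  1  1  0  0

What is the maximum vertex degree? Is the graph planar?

Set-A vertices have degree 2; set-B vertices have degree 2. Maximum degree = max(2,2) = 2.
min(2,2) <= 2, so K_{2,2} avoids a K_{3,3} subdivision and is planar.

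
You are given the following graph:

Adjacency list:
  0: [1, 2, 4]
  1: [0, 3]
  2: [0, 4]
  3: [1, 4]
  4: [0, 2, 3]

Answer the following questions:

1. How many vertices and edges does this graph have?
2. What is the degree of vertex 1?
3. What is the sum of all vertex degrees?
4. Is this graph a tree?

Count: 5 vertices, 6 edges.
Vertex 1 has neighbors [0, 3], degree = 2.
Handshaking lemma: 2 * 6 = 12.
A tree on 5 vertices has 4 edges. This graph has 6 edges (2 extra). Not a tree.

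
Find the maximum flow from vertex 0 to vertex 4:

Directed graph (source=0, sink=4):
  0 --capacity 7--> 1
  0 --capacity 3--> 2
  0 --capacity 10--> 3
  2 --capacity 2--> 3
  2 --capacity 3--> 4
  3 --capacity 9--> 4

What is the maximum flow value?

Computing max flow:
  Flow on (0->2): 3/3
  Flow on (0->3): 9/10
  Flow on (2->4): 3/3
  Flow on (3->4): 9/9
Maximum flow = 12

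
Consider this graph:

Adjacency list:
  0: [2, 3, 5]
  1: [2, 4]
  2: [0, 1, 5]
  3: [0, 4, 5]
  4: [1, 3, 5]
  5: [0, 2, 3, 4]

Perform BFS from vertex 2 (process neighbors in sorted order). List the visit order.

BFS from vertex 2 (neighbors processed in ascending order):
Visit order: 2, 0, 1, 5, 3, 4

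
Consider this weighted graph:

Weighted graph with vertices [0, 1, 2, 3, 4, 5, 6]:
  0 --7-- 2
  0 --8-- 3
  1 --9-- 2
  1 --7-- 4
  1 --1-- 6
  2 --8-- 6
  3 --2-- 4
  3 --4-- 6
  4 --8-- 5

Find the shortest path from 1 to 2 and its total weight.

Using Dijkstra's algorithm from vertex 1:
Shortest path: 1 -> 2
Total weight: 9 = 9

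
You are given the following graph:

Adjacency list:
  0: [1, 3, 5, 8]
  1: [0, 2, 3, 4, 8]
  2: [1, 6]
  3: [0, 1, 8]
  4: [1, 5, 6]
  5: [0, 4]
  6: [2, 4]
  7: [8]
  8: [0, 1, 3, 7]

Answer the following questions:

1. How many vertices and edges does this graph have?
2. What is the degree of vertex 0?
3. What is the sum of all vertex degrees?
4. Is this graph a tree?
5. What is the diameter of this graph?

Count: 9 vertices, 13 edges.
Vertex 0 has neighbors [1, 3, 5, 8], degree = 4.
Handshaking lemma: 2 * 13 = 26.
A tree on 9 vertices has 8 edges. This graph has 13 edges (5 extra). Not a tree.
Diameter (longest shortest path) = 4.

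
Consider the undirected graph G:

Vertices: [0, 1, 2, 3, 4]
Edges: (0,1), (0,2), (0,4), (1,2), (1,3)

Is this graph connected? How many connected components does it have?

Checking connectivity: the graph has 1 connected component(s).
All vertices are reachable from each other. The graph IS connected.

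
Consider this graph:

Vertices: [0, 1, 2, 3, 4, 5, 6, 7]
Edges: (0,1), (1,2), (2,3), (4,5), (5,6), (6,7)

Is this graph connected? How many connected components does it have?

Checking connectivity: the graph has 2 connected component(s).
Components: [[0, 1, 2, 3], [4, 5, 6, 7]]. The graph is NOT connected.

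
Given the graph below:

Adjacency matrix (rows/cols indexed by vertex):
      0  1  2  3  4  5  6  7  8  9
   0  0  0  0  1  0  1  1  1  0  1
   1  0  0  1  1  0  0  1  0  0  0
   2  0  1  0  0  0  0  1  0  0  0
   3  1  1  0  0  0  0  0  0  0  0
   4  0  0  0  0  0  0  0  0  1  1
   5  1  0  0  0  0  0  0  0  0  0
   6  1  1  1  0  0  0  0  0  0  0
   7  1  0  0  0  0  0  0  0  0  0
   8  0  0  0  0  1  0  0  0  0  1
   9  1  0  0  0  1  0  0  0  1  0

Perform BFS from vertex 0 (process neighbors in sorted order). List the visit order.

BFS from vertex 0 (neighbors processed in ascending order):
Visit order: 0, 3, 5, 6, 7, 9, 1, 2, 4, 8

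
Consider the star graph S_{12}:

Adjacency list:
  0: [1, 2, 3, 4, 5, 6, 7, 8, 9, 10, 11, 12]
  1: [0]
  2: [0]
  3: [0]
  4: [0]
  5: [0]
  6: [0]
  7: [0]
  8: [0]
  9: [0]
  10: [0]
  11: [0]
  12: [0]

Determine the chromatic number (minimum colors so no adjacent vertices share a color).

S_{12} has one hub adjacent to 12 leaves; leaves are pairwise non-adjacent.
Color the hub 0 and every leaf 1.
Chromatic number = 2.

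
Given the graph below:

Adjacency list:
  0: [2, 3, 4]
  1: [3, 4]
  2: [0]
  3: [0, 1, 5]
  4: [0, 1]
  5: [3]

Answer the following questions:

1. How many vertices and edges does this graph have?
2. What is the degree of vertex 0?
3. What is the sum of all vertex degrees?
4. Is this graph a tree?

Count: 6 vertices, 6 edges.
Vertex 0 has neighbors [2, 3, 4], degree = 3.
Handshaking lemma: 2 * 6 = 12.
A tree on 6 vertices has 5 edges. This graph has 6 edges (1 extra). Not a tree.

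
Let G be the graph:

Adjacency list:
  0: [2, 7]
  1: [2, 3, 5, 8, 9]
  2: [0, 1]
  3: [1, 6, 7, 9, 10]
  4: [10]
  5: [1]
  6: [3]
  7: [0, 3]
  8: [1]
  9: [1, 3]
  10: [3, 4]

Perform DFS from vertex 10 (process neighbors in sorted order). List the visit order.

DFS from vertex 10 (neighbors processed in ascending order):
Visit order: 10, 3, 1, 2, 0, 7, 5, 8, 9, 6, 4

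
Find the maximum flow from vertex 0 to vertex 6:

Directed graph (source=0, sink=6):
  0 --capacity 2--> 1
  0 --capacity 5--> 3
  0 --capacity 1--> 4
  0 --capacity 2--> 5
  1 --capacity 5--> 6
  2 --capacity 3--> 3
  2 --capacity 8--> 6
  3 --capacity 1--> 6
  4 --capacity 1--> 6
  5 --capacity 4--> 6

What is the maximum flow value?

Computing max flow:
  Flow on (0->1): 2/2
  Flow on (0->3): 1/5
  Flow on (0->4): 1/1
  Flow on (0->5): 2/2
  Flow on (1->6): 2/5
  Flow on (3->6): 1/1
  Flow on (4->6): 1/1
  Flow on (5->6): 2/4
Maximum flow = 6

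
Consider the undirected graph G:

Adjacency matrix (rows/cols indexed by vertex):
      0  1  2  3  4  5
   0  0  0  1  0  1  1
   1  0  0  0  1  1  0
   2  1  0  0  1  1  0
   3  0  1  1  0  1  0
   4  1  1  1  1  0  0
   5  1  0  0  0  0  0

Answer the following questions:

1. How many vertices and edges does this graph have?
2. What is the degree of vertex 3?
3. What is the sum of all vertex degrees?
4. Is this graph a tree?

Count: 6 vertices, 8 edges.
Vertex 3 has neighbors [1, 2, 4], degree = 3.
Handshaking lemma: 2 * 8 = 16.
A tree on 6 vertices has 5 edges. This graph has 8 edges (3 extra). Not a tree.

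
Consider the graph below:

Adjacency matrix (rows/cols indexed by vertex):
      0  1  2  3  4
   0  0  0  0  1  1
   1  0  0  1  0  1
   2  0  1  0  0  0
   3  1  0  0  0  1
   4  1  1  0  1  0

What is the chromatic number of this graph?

The graph has a maximum clique of size 3 (lower bound on chromatic number).
A valid 3-coloring: {0: 1, 1: 1, 2: 0, 3: 2, 4: 0}.
Chromatic number = 3.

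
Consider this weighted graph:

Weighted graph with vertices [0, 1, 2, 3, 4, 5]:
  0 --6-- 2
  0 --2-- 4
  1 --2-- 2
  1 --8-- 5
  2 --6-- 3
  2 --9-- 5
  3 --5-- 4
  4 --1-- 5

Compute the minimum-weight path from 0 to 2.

Using Dijkstra's algorithm from vertex 0:
Shortest path: 0 -> 2
Total weight: 6 = 6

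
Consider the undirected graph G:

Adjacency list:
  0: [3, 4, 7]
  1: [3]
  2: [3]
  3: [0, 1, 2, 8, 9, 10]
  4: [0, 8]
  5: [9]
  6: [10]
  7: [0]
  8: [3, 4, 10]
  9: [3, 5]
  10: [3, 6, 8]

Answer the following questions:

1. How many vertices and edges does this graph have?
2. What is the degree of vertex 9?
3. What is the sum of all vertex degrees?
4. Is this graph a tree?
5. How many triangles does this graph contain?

Count: 11 vertices, 12 edges.
Vertex 9 has neighbors [3, 5], degree = 2.
Handshaking lemma: 2 * 12 = 24.
A tree on 11 vertices has 10 edges. This graph has 12 edges (2 extra). Not a tree.
Number of triangles = 1.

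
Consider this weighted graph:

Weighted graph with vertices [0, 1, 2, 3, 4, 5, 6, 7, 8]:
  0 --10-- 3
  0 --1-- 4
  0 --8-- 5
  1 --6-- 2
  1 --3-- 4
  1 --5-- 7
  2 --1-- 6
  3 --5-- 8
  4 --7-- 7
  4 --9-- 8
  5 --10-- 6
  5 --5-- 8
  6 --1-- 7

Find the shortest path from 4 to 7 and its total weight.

Using Dijkstra's algorithm from vertex 4:
Shortest path: 4 -> 7
Total weight: 7 = 7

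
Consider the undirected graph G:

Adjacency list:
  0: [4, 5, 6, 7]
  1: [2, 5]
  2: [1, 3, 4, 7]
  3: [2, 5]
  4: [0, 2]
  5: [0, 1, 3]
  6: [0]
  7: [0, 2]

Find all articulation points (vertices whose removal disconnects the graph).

An articulation point is a vertex whose removal disconnects the graph.
Articulation points: [0]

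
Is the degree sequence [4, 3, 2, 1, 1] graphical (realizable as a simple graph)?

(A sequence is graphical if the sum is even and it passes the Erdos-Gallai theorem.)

Sum of degrees = 11. Sum is odd, so the sequence is NOT graphical.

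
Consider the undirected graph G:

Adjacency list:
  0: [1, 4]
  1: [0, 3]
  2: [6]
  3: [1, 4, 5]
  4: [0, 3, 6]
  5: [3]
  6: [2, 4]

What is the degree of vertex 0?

Vertex 0 has neighbors [1, 4], so deg(0) = 2.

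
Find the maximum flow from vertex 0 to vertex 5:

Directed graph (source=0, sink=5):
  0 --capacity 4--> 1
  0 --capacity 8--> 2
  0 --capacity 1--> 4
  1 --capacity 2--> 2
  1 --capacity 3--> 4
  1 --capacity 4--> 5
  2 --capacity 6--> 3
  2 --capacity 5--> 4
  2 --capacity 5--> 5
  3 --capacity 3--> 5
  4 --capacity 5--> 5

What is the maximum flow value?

Computing max flow:
  Flow on (0->1): 4/4
  Flow on (0->2): 8/8
  Flow on (0->4): 1/1
  Flow on (1->5): 4/4
  Flow on (2->3): 3/6
  Flow on (2->5): 5/5
  Flow on (3->5): 3/3
  Flow on (4->5): 1/5
Maximum flow = 13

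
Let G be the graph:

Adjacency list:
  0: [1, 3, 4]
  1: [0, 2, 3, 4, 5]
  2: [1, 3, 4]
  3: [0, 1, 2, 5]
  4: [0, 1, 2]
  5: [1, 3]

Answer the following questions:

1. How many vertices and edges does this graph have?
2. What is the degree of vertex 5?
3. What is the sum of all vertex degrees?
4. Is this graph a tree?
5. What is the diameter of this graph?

Count: 6 vertices, 10 edges.
Vertex 5 has neighbors [1, 3], degree = 2.
Handshaking lemma: 2 * 10 = 20.
A tree on 6 vertices has 5 edges. This graph has 10 edges (5 extra). Not a tree.
Diameter (longest shortest path) = 2.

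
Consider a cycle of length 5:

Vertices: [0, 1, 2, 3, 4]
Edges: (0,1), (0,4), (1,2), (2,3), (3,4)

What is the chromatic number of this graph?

This is an odd cycle (C_5). Odd cycles are not bipartite (any 2-coloring forces two adjacent vertices to match), and 3 colors suffice.
Chromatic number = 3.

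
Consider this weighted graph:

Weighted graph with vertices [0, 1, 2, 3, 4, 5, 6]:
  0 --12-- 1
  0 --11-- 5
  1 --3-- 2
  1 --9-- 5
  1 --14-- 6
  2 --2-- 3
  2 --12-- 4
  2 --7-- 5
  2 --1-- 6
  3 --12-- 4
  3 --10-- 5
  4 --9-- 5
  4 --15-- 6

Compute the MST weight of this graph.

Applying Kruskal's algorithm (sort edges by weight, add if no cycle):
  Add (2,6) w=1
  Add (2,3) w=2
  Add (1,2) w=3
  Add (2,5) w=7
  Skip (1,5) w=9 (creates cycle)
  Add (4,5) w=9
  Skip (3,5) w=10 (creates cycle)
  Add (0,5) w=11
  Skip (0,1) w=12 (creates cycle)
  Skip (2,4) w=12 (creates cycle)
  Skip (3,4) w=12 (creates cycle)
  Skip (1,6) w=14 (creates cycle)
  Skip (4,6) w=15 (creates cycle)
MST weight = 33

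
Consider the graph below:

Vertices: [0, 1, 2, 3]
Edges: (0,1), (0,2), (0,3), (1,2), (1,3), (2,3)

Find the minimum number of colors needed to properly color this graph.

The graph has a maximum clique of size 4 (lower bound on chromatic number).
A valid 4-coloring: {0: 0, 1: 1, 2: 2, 3: 3}.
Chromatic number = 4.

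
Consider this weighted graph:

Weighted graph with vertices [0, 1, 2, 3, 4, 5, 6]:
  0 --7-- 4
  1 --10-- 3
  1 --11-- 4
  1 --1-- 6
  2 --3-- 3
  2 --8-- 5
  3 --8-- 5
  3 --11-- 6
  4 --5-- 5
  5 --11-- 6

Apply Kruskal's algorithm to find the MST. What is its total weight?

Applying Kruskal's algorithm (sort edges by weight, add if no cycle):
  Add (1,6) w=1
  Add (2,3) w=3
  Add (4,5) w=5
  Add (0,4) w=7
  Add (2,5) w=8
  Skip (3,5) w=8 (creates cycle)
  Add (1,3) w=10
  Skip (1,4) w=11 (creates cycle)
  Skip (3,6) w=11 (creates cycle)
  Skip (5,6) w=11 (creates cycle)
MST weight = 34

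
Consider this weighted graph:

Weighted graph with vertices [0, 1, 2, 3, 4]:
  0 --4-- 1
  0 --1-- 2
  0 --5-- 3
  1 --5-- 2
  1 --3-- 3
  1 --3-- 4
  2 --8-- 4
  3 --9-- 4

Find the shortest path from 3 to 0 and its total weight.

Using Dijkstra's algorithm from vertex 3:
Shortest path: 3 -> 0
Total weight: 5 = 5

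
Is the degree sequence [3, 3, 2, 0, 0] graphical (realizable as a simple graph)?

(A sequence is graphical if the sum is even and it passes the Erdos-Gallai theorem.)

Sum of degrees = 8. Sum is even but fails Erdos-Gallai. The sequence is NOT graphical.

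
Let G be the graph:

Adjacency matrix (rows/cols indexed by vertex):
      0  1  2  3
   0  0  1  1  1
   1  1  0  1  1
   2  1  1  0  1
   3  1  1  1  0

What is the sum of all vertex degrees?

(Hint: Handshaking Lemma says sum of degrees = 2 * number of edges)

Count edges: 6 edges.
By Handshaking Lemma: sum of degrees = 2 * 6 = 12.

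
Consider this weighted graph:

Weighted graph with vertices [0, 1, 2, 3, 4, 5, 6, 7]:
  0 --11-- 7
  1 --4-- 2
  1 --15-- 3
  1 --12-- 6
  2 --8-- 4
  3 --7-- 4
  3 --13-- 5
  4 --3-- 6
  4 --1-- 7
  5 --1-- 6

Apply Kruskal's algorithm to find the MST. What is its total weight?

Applying Kruskal's algorithm (sort edges by weight, add if no cycle):
  Add (4,7) w=1
  Add (5,6) w=1
  Add (4,6) w=3
  Add (1,2) w=4
  Add (3,4) w=7
  Add (2,4) w=8
  Add (0,7) w=11
  Skip (1,6) w=12 (creates cycle)
  Skip (3,5) w=13 (creates cycle)
  Skip (1,3) w=15 (creates cycle)
MST weight = 35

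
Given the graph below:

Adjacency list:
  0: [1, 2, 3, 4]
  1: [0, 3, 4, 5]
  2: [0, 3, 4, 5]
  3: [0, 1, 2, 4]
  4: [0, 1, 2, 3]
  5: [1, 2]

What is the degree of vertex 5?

Vertex 5 has neighbors [1, 2], so deg(5) = 2.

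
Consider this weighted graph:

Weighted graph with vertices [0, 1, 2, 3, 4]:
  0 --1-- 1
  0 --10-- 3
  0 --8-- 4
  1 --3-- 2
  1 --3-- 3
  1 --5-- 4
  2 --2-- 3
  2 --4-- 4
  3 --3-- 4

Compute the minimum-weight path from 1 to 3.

Using Dijkstra's algorithm from vertex 1:
Shortest path: 1 -> 3
Total weight: 3 = 3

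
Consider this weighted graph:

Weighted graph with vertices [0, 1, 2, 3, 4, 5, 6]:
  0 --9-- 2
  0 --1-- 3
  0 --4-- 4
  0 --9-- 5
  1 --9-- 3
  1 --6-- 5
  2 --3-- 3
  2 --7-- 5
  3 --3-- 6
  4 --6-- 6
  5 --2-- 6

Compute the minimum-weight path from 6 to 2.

Using Dijkstra's algorithm from vertex 6:
Shortest path: 6 -> 3 -> 2
Total weight: 3 + 3 = 6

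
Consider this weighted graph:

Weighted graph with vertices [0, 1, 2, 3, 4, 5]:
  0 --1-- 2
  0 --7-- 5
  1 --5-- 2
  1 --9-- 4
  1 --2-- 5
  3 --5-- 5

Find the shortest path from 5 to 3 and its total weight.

Using Dijkstra's algorithm from vertex 5:
Shortest path: 5 -> 3
Total weight: 5 = 5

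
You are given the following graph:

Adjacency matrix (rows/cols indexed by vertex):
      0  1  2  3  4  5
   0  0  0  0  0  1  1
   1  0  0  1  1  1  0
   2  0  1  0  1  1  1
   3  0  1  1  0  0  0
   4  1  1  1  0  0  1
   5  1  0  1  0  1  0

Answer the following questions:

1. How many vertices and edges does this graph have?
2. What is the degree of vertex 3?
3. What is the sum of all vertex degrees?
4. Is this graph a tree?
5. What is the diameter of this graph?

Count: 6 vertices, 9 edges.
Vertex 3 has neighbors [1, 2], degree = 2.
Handshaking lemma: 2 * 9 = 18.
A tree on 6 vertices has 5 edges. This graph has 9 edges (4 extra). Not a tree.
Diameter (longest shortest path) = 3.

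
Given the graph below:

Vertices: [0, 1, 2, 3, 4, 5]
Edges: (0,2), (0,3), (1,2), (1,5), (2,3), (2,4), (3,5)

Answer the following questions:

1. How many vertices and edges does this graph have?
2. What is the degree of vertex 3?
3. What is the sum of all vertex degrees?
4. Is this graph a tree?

Count: 6 vertices, 7 edges.
Vertex 3 has neighbors [0, 2, 5], degree = 3.
Handshaking lemma: 2 * 7 = 14.
A tree on 6 vertices has 5 edges. This graph has 7 edges (2 extra). Not a tree.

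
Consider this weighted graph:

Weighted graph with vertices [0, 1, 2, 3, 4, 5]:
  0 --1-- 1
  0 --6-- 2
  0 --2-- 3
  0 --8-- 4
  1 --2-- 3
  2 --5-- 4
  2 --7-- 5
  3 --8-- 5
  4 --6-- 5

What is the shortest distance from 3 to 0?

Using Dijkstra's algorithm from vertex 3:
Shortest path: 3 -> 0
Total weight: 2 = 2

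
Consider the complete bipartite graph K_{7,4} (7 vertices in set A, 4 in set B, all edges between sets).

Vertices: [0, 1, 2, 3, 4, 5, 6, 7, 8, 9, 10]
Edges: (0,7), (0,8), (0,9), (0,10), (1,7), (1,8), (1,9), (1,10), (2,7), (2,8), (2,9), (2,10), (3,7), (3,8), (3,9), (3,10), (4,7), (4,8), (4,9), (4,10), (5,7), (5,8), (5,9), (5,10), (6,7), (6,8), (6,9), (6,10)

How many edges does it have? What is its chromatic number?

K_{7,4} has 7 * 4 = 28 edges.
Bipartite graphs have chromatic number 2 (color each partition differently).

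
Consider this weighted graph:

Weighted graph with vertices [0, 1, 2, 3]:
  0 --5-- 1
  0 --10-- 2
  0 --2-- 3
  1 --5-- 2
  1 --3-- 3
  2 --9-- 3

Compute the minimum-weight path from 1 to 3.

Using Dijkstra's algorithm from vertex 1:
Shortest path: 1 -> 3
Total weight: 3 = 3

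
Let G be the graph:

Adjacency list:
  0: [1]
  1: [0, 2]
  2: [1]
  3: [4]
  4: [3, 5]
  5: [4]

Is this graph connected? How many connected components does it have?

Checking connectivity: the graph has 2 connected component(s).
Components: [[0, 1, 2], [3, 4, 5]]. The graph is NOT connected.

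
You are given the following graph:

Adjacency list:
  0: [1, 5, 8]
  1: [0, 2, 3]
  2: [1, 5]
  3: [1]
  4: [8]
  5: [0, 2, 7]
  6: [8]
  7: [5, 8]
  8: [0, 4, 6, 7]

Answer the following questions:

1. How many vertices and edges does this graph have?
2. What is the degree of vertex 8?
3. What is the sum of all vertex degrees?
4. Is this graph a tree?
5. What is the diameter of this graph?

Count: 9 vertices, 10 edges.
Vertex 8 has neighbors [0, 4, 6, 7], degree = 4.
Handshaking lemma: 2 * 10 = 20.
A tree on 9 vertices has 8 edges. This graph has 10 edges (2 extra). Not a tree.
Diameter (longest shortest path) = 4.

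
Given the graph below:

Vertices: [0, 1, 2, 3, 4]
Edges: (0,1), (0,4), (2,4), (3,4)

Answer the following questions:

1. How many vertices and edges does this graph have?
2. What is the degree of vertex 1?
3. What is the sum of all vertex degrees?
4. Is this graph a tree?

Count: 5 vertices, 4 edges.
Vertex 1 has neighbors [0], degree = 1.
Handshaking lemma: 2 * 4 = 8.
A graph is a tree iff it is connected and has exactly n-1 edges. This graph is connected (all 5 vertices in one component) and has 5-1 = 4 edges. It is a tree.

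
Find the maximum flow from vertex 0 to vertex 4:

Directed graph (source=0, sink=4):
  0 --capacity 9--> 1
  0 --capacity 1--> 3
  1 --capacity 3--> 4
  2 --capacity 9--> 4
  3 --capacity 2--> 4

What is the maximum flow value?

Computing max flow:
  Flow on (0->1): 3/9
  Flow on (0->3): 1/1
  Flow on (1->4): 3/3
  Flow on (3->4): 1/2
Maximum flow = 4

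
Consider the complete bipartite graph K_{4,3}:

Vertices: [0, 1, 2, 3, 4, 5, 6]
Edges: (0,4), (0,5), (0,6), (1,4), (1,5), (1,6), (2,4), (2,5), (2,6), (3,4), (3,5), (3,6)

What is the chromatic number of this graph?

K_{4,3} is bipartite: vertices split into two independent sets of size 4 and 3.
Color one set 0, the other 1. No adjacent vertices share a color.
Chromatic number = 2.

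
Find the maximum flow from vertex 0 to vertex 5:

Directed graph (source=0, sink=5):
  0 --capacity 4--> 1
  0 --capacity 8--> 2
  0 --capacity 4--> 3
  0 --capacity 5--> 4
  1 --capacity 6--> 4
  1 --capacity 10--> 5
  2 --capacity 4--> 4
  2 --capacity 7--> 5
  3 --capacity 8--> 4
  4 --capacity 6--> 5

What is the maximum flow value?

Computing max flow:
  Flow on (0->1): 4/4
  Flow on (0->2): 8/8
  Flow on (0->3): 4/4
  Flow on (0->4): 1/5
  Flow on (1->5): 4/10
  Flow on (2->4): 1/4
  Flow on (2->5): 7/7
  Flow on (3->4): 4/8
  Flow on (4->5): 6/6
Maximum flow = 17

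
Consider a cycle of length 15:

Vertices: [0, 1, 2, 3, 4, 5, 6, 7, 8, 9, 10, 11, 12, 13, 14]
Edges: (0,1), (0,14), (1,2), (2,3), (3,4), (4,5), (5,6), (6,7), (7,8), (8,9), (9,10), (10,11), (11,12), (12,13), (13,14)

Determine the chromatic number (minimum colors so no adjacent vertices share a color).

This is an odd cycle (C_15). Odd cycles are not bipartite (any 2-coloring forces two adjacent vertices to match), and 3 colors suffice.
Chromatic number = 3.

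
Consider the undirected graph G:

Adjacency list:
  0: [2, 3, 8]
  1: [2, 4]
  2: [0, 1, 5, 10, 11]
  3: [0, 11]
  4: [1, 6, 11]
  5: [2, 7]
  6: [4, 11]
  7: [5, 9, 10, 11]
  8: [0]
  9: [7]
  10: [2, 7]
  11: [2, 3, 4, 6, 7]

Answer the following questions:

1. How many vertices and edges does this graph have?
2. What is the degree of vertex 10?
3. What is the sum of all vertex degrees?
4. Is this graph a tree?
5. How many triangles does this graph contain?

Count: 12 vertices, 16 edges.
Vertex 10 has neighbors [2, 7], degree = 2.
Handshaking lemma: 2 * 16 = 32.
A tree on 12 vertices has 11 edges. This graph has 16 edges (5 extra). Not a tree.
Number of triangles = 1.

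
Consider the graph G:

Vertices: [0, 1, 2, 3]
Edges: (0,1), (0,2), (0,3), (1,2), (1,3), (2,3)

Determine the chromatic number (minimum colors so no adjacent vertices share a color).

The graph has a maximum clique of size 4 (lower bound on chromatic number).
A valid 4-coloring: {0: 0, 1: 1, 2: 2, 3: 3}.
Chromatic number = 4.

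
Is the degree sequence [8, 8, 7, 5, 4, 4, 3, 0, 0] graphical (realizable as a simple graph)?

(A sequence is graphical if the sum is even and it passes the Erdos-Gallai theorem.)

Sum of degrees = 39. Sum is odd, so the sequence is NOT graphical.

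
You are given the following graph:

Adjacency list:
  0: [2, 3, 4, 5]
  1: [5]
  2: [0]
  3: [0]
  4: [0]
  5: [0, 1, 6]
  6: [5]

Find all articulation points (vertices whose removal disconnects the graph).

An articulation point is a vertex whose removal disconnects the graph.
Articulation points: [0, 5]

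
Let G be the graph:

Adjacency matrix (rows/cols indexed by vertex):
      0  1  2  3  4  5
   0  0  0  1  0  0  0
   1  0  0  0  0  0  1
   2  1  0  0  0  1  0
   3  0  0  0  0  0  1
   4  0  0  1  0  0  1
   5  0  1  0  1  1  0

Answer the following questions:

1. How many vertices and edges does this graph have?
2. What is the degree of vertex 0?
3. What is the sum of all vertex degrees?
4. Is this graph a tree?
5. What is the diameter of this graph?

Count: 6 vertices, 5 edges.
Vertex 0 has neighbors [2], degree = 1.
Handshaking lemma: 2 * 5 = 10.
A graph is a tree iff it is connected and has exactly n-1 edges. This graph is connected (all 6 vertices in one component) and has 6-1 = 5 edges. It is a tree.
Diameter (longest shortest path) = 4.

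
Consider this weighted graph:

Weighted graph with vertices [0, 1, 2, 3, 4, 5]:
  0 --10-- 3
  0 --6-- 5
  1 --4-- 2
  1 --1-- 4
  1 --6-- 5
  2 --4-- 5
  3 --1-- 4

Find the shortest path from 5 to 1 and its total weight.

Using Dijkstra's algorithm from vertex 5:
Shortest path: 5 -> 1
Total weight: 6 = 6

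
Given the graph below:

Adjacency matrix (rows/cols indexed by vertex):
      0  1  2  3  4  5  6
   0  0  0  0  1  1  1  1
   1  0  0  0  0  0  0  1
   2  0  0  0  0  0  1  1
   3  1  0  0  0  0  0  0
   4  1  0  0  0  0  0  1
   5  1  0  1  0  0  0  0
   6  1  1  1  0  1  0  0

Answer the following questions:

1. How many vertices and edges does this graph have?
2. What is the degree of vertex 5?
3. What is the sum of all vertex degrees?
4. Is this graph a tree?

Count: 7 vertices, 8 edges.
Vertex 5 has neighbors [0, 2], degree = 2.
Handshaking lemma: 2 * 8 = 16.
A tree on 7 vertices has 6 edges. This graph has 8 edges (2 extra). Not a tree.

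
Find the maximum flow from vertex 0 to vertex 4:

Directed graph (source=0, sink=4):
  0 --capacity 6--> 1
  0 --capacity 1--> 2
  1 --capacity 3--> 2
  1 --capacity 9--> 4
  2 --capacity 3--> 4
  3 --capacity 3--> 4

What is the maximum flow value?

Computing max flow:
  Flow on (0->1): 6/6
  Flow on (0->2): 1/1
  Flow on (1->4): 6/9
  Flow on (2->4): 1/3
Maximum flow = 7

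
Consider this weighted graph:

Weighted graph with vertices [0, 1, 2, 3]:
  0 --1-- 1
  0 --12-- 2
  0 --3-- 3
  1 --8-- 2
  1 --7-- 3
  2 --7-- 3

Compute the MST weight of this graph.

Applying Kruskal's algorithm (sort edges by weight, add if no cycle):
  Add (0,1) w=1
  Add (0,3) w=3
  Skip (1,3) w=7 (creates cycle)
  Add (2,3) w=7
  Skip (1,2) w=8 (creates cycle)
  Skip (0,2) w=12 (creates cycle)
MST weight = 11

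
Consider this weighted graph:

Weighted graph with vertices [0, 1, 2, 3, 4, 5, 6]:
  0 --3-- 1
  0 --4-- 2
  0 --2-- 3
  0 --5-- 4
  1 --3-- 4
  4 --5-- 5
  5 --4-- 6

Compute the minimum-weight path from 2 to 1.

Using Dijkstra's algorithm from vertex 2:
Shortest path: 2 -> 0 -> 1
Total weight: 4 + 3 = 7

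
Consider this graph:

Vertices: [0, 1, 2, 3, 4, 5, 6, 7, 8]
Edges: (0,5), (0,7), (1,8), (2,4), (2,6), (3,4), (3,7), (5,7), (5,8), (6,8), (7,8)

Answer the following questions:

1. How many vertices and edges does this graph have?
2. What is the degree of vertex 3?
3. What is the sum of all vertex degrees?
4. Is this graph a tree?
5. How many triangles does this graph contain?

Count: 9 vertices, 11 edges.
Vertex 3 has neighbors [4, 7], degree = 2.
Handshaking lemma: 2 * 11 = 22.
A tree on 9 vertices has 8 edges. This graph has 11 edges (3 extra). Not a tree.
Number of triangles = 2.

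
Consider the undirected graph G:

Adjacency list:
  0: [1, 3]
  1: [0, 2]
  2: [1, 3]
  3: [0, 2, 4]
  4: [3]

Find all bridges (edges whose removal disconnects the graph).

A bridge is an edge whose removal increases the number of connected components.
Bridges found: (3,4)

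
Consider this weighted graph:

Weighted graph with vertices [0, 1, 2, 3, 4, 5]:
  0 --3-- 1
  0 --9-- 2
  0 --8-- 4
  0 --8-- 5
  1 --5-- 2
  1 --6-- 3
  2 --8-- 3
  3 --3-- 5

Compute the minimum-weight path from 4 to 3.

Using Dijkstra's algorithm from vertex 4:
Shortest path: 4 -> 0 -> 1 -> 3
Total weight: 8 + 3 + 6 = 17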